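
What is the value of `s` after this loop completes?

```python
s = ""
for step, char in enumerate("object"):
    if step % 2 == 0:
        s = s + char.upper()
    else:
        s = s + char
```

Uppercase even positions in 'object'
`s` takes the values: "" → "O" → "Ob" → "ObJ" → "ObJe" → "ObJeC" → "ObJeCt"

Answer: "ObJeCt"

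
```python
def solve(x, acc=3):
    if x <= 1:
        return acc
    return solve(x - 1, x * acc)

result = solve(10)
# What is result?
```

Accumulator trace (n, acc): (10, 3) -> (9, 30) -> (8, 270) -> (7, 2160) -> (6, 15120) -> (5, 90720) -> (4, 453600) -> (3, 1814400) -> (2, 5443200) -> (1, 10886400) -> return 10886400

Answer: 10886400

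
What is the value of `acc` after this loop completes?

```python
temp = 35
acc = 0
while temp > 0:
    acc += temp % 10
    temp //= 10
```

Sum digits of 35
`acc` takes the values: 0 → 5 → 8

Answer: 8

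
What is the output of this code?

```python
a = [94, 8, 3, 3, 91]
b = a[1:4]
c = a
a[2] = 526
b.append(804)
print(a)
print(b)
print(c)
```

Key concept: slice vs alias.
Step by step:
`a = [94, 8, 3, 3, 91]` → a = [94, 8, 3, 3, 91]
`b = a[1:4]` → b = [8, 3, 3]
`c = a` → c = [94, 8, 3, 3, 91] (same object as a)
`a[2] = 526` → a = [94, 8, 526, 3, 91] (same object as c); c = [94, 8, 526, 3, 91] (same object as a)
`b.append(804)` → b = [8, 3, 3, 804]
`print(a)` → prints [94, 8, 526, 3, 91]
`print(b)` → prints [8, 3, 3, 804]
`print(c)` → prints [94, 8, 526, 3, 91]

Answer:
[94, 8, 526, 3, 91]
[8, 3, 3, 804]
[94, 8, 526, 3, 91]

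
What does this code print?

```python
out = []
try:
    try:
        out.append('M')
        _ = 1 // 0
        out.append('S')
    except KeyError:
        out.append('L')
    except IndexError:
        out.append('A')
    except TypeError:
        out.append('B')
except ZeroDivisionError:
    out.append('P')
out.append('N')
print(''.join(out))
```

Execution trace: 'M' (try body) → 'P' (outer except ZeroDivisionError) → 'N' (after the try/except). Output: MPN

Answer: MPN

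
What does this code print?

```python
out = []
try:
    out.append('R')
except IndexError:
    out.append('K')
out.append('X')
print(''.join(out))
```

Execution trace: 'R' (try body, no exception) → 'X' (after the try/except). Output: RX

Answer: RX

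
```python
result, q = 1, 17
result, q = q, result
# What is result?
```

Trace:
`result, q = 1, 17` → result = 1; q = 17
`result, q = q, result` → result = 17; q = 1
So result = 17

Answer: 17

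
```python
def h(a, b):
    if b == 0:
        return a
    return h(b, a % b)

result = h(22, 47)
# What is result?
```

h(22, 47) -> h(47, 22) -> h(22, 3) -> h(3, 1) -> h(1, 0) -> 1

Answer: 1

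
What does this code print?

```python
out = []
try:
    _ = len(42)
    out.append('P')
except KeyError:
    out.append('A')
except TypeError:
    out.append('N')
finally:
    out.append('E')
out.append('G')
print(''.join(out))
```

Execution trace: 'N' (except TypeError) → 'E' (finally) → 'G' (after the try/except). Output: NEG

Answer: NEG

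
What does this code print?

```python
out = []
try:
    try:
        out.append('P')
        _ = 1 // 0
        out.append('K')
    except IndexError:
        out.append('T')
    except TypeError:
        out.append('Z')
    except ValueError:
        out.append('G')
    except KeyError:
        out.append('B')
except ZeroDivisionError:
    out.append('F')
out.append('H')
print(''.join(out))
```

Execution trace: 'P' (try body) → 'F' (outer except ZeroDivisionError) → 'H' (after the try/except). Output: PFH

Answer: PFH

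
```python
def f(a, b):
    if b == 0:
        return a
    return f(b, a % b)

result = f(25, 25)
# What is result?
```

f(25, 25) -> f(25, 0) -> 25

Answer: 25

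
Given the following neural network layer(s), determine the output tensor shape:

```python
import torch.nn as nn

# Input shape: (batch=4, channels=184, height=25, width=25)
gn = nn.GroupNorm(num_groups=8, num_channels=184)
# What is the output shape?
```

Input: (4, 184, 25, 25) -> Output: (4, 184, 25, 25)

Answer: (4, 184, 25, 25)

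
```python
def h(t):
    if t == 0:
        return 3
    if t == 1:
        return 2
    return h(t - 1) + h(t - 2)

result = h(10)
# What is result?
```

Build up from base cases: h(0)=3, h(1)=2, h(2)=5, h(3)=7, h(4)=12, h(5)=19, h(6)=31, ..., h(10)=212

Answer: 212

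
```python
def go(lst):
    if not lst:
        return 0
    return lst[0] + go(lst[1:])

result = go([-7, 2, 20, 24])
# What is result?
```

(-7) + 2 + 20 + 24 + 0 = 39

Answer: 39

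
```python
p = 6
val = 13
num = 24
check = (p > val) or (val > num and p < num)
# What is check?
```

Trace:
`p = 6` → p = 6
`val = 13` → val = 13
`num = 24` → num = 24
`check = (p > val) or (val > num and p < num)` → check = False
So check = False

Answer: False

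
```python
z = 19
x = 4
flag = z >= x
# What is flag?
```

Trace:
`z = 19` → z = 19
`x = 4` → x = 4
`flag = z >= x` → flag = True
So flag = True

Answer: True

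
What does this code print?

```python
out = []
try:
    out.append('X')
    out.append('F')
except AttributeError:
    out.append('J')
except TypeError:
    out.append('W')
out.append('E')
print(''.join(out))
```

Execution trace: 'X' (try body) → 'F' (try body, no exception) → 'E' (after the try/except). Output: XFE

Answer: XFE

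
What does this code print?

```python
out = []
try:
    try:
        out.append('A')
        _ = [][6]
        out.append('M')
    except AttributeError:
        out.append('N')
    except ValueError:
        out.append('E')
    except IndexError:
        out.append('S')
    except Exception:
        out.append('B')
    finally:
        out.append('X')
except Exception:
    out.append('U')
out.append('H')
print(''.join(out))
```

Execution trace: 'A' (inner try body) → 'S' (inner except IndexError) → 'X' (inner finally) → 'H' (after the try/except). Output: ASXH

Answer: ASXH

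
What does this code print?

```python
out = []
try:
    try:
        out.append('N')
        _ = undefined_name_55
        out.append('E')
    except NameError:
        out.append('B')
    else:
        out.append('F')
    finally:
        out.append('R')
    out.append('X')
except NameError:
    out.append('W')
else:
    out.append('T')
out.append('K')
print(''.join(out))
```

Execution trace: 'N' (inner try body) → 'B' (inner except NameError) → 'R' (inner finally) → 'X' (try body, no exception) → 'T' (else) → 'K' (after the try/except). Output: NBRXTK

Answer: NBRXTK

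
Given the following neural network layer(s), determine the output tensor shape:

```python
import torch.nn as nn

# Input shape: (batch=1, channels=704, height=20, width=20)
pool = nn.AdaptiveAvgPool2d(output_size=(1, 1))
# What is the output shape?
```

Input: (1, 704, 20, 20) -> Output: (1, 704, 1, 1)

Answer: (1, 704, 1, 1)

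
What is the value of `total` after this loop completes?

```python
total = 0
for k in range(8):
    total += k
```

Sum of 0 to 7 = 28
`total` takes the values: 0 → 1 → 3 → 6 → 10 → 15 → 21 → 28

Answer: 28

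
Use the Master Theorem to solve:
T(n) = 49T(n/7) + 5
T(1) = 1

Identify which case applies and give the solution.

a=49, b=7, f(n)=5. log_7(49) = 2. Since c=0 < 2, Case 1 applies: T(n) = Θ(n^log_b(a)) = O(n^2).

Answer: O(n^2) - Case 1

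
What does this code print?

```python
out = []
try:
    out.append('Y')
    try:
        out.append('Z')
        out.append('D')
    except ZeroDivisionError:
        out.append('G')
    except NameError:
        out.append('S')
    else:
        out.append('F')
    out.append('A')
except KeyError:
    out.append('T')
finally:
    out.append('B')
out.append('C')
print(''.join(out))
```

Execution trace: 'Y' (try body) → 'Z' (inner try body) → 'D' (inner try body, no exception) → 'F' (inner else) → 'A' (try body, no exception) → 'B' (finally) → 'C' (after the try/except). Output: YZDFABC

Answer: YZDFABC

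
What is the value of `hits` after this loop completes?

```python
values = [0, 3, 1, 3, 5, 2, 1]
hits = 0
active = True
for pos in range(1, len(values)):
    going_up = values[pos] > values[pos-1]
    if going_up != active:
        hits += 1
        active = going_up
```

Count direction changes in [0, 3, 1, 3, 5, 2, 1]
`hits` takes the values: 0 → 1 → 2 → 3

Answer: 3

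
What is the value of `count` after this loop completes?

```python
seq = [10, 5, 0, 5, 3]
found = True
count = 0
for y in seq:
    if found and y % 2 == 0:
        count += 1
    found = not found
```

Count even values at even positions
`count` takes the values: 0 → 1 → 2

Answer: 2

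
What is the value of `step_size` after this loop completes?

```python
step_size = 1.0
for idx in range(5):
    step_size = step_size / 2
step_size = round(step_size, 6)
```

Halving LR 5 times: 1 / 2^5
`step_size` takes the values: 1.0 → 0.5 → 0.25 → 0.125 → 0.0625 → 0.03125

Answer: 0.03125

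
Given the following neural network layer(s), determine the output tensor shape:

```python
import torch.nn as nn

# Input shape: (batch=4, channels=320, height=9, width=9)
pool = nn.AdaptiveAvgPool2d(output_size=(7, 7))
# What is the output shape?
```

Input: (4, 320, 9, 9) -> Output: (4, 320, 7, 7)

Answer: (4, 320, 7, 7)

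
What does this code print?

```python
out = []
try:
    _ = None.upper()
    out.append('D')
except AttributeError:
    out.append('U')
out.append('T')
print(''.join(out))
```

Execution trace: 'U' (except AttributeError) → 'T' (after the try/except). Output: UT

Answer: UT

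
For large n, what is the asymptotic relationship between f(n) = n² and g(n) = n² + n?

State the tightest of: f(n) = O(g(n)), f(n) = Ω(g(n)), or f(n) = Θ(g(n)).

n² vs n² + n: f(n) = Θ(g(n)) — they are asymptotically equivalent (lower-order n term is dominated).

Answer: f(n) = Θ(g(n)) — they are asymptotically equivalent (lower-order n term is dominated).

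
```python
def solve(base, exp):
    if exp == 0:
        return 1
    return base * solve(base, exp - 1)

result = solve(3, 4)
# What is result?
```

solve(3, 4) = 3 * 3 * 3 * 3 = 81

Answer: 81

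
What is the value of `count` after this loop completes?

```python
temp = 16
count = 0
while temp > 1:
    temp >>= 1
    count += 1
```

Count right shifts until 1
`count` takes the values: 0 → 1 → 2 → 3 → 4

Answer: 4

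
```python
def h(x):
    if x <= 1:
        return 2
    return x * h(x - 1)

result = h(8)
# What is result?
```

h(8) = 8 * 7 * 6 * 5 * 4 * 3 * 2 * 2 = 80640

Answer: 80640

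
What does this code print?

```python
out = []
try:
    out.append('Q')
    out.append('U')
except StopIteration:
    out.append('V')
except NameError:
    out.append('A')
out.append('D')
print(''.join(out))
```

Execution trace: 'Q' (try body) → 'U' (try body, no exception) → 'D' (after the try/except). Output: QUD

Answer: QUD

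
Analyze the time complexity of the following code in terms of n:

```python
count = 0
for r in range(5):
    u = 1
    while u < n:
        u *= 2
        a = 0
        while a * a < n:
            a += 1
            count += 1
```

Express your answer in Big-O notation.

Each loop level contributes: 1 × log n × √n. Multiplying the contributions gives O(√n log n).

Answer: O(√n log n)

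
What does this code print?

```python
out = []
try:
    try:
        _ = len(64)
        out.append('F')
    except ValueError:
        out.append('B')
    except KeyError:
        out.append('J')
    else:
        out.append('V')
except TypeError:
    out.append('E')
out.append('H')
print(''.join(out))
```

Execution trace: 'E' (outer except TypeError) → 'H' (after the try/except). Output: EH

Answer: EH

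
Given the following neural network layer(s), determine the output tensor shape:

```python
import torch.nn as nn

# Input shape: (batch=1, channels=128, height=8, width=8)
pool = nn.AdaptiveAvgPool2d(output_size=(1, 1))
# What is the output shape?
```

Input: (1, 128, 8, 8) -> Output: (1, 128, 1, 1)

Answer: (1, 128, 1, 1)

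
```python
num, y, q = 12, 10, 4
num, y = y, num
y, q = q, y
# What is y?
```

Trace:
`num, y, q = 12, 10, 4` → num = 12; y = 10; q = 4
`num, y = y, num` → num = 10; y = 12
`y, q = q, y` → y = 4; q = 12
So y = 4

Answer: 4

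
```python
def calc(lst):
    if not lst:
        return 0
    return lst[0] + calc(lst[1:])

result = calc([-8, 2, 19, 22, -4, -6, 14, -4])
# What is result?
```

(-8) + 2 + 19 + 22 + (-4) + (-6) + 14 + (-4) + 0 = 35

Answer: 35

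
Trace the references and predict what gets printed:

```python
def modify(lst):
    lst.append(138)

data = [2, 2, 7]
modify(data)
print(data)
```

Key concept: function modifies passed list.
Step by step:
`data = [2, 2, 7]` → data = [2, 2, 7]
`modify(data)` → data = [2, 2, 7, 138]
`print(data)` → prints [2, 2, 7, 138]

Answer: [2, 2, 7, 138]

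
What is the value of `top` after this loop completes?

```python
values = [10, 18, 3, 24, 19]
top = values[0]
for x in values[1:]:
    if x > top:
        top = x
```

Maximum of [10, 18, 3, 24, 19]
`top` takes the values: 10 → 18 → 24

Answer: 24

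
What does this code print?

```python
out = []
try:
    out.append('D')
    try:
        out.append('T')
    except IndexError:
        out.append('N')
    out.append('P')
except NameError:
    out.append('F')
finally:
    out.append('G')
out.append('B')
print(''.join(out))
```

Execution trace: 'D' (try body) → 'T' (inner try body, no exception) → 'P' (try body, no exception) → 'G' (finally) → 'B' (after the try/except). Output: DTPGB

Answer: DTPGB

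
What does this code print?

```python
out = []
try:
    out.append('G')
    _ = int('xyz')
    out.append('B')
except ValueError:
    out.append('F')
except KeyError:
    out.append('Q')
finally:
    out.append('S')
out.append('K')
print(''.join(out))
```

Execution trace: 'G' (try body) → 'F' (except ValueError) → 'S' (finally) → 'K' (after the try/except). Output: GFSK

Answer: GFSK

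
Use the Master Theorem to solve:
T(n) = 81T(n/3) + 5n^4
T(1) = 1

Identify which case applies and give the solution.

a=81, b=3, f(n)=5n^4. log_3(81) = 4. Since c=4 = 4, Case 2 applies: T(n) = Θ(n^log_b(a) · log n) = O(n^4 log n).

Answer: O(n^4 log n) - Case 2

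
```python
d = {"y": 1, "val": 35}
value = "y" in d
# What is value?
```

Trace:
`d = {"y": 1, "val": 35}` → d = {'y': 1, 'val': 35}
`value = "y" in d` → value = True
So value = True

Answer: True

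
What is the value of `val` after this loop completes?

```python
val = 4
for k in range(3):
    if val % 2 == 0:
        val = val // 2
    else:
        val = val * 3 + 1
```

Collatz-style transformation from 4
`val` takes the values: 4 → 2 → 1 → 4

Answer: 4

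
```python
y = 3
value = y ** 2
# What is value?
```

Trace:
`y = 3` → y = 3
`value = y ** 2` → value = 9
So value = 9

Answer: 9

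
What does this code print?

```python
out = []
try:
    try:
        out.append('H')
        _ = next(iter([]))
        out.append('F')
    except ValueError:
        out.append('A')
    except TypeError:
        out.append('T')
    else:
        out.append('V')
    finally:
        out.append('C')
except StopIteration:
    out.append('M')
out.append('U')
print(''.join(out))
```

Execution trace: 'H' (inner try body) → 'C' (inner finally) → 'M' (outer except StopIteration) → 'U' (after the try/except). Output: HCMU

Answer: HCMU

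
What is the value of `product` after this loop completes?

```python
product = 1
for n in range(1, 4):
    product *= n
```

3! = 6
`product` takes the values: 1 → 2 → 6

Answer: 6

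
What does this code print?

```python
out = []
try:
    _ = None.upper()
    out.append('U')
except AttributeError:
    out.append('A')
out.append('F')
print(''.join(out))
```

Execution trace: 'A' (except AttributeError) → 'F' (after the try/except). Output: AF

Answer: AF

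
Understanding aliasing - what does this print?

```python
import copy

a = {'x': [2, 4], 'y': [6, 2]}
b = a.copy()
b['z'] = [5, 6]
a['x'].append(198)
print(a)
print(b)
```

Key concept: shallow copy of dict with mutable values.
Step by step:
`a = {'x': [2, 4], 'y': [6, 2]}` → a = {'x': [2, 4], 'y': [6, 2]}
`b = a.copy()` → b = {'x': [2, 4], 'y': [6, 2]}
`b['z'] = [5, 6]` → b = {'x': [2, 4], 'y': [6, 2], 'z': [5, 6]}
`a['x'].append(198)` → a = {'x': [2, 4, 198], 'y': [6, 2]}; b = {'x': [2, 4, 198], 'y': [6, 2], 'z': [5, 6]}
`print(a)` → prints {'x': [2, 4, 198], 'y': [6, 2]}
`print(b)` → prints {'x': [2, 4, 198], 'y': [6, 2], 'z': [5, 6]}

Answer:
{'x': [2, 4, 198], 'y': [6, 2]}
{'x': [2, 4, 198], 'y': [6, 2], 'z': [5, 6]}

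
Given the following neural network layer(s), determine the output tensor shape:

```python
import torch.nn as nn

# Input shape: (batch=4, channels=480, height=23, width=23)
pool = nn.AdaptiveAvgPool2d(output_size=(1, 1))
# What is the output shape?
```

Input: (4, 480, 23, 23) -> Output: (4, 480, 1, 1)

Answer: (4, 480, 1, 1)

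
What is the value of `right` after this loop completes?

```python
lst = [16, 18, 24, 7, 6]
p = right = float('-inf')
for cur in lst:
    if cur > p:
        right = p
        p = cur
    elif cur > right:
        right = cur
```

Second largest (with repeats) in [16, 18, 24, 7, 6]
`right` takes the values: -inf → 16 → 18

Answer: 18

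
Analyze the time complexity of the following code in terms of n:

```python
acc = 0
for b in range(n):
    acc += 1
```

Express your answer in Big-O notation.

Each loop level contributes: n. Multiplying the contributions gives O(n).

Answer: O(n)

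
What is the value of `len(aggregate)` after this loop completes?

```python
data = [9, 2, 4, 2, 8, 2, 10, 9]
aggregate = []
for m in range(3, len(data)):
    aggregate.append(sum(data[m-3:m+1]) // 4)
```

Number of 4-element averages
`aggregate` takes the values: [] → [4] → [4, 4] → [4, 4, 4] → [4, 4, 4, 5] → [4, 4, 4, 5, 7]
So `len(aggregate)` = 5

Answer: 5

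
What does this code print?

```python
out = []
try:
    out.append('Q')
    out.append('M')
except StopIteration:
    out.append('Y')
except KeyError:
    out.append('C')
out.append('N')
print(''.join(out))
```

Execution trace: 'Q' (try body) → 'M' (try body, no exception) → 'N' (after the try/except). Output: QMN

Answer: QMN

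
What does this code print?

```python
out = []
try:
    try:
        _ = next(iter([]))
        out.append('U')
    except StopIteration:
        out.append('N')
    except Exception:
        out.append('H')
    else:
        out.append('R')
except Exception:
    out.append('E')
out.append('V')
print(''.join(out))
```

Execution trace: 'N' (inner except StopIteration) → 'V' (after the try/except). Output: NV

Answer: NV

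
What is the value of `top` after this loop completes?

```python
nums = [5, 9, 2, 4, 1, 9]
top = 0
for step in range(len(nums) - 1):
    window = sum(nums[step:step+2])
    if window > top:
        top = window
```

Max sum of 2-element window in [5, 9, 2, 4, 1, 9]
`top` takes the values: 0 → 14

Answer: 14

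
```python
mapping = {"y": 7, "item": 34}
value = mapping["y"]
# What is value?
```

Trace:
`mapping = {"y": 7, "item": 34}` → mapping = {'y': 7, 'item': 34}
`value = mapping["y"]` → value = 7
So value = 7

Answer: 7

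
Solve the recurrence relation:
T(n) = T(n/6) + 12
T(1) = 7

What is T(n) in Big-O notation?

Each step divides n by 6 and adds 12. After log_6(n) steps we reach T(1)=7. So T(n) = 12·log_6(n) + 7 = O(log n).

Answer: O(log n)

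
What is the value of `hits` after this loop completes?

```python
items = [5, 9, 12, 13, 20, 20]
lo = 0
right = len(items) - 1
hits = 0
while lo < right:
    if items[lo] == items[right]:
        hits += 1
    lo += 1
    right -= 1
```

Count matching pairs from ends
`hits` takes the values: 0

Answer: 0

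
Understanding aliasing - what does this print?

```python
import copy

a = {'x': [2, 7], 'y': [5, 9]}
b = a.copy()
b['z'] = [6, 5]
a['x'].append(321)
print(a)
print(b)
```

Key concept: shallow copy of dict with mutable values.
Step by step:
`a = {'x': [2, 7], 'y': [5, 9]}` → a = {'x': [2, 7], 'y': [5, 9]}
`b = a.copy()` → b = {'x': [2, 7], 'y': [5, 9]}
`b['z'] = [6, 5]` → b = {'x': [2, 7], 'y': [5, 9], 'z': [6, 5]}
`a['x'].append(321)` → a = {'x': [2, 7, 321], 'y': [5, 9]}; b = {'x': [2, 7, 321], 'y': [5, 9], 'z': [6, 5]}
`print(a)` → prints {'x': [2, 7, 321], 'y': [5, 9]}
`print(b)` → prints {'x': [2, 7, 321], 'y': [5, 9], 'z': [6, 5]}

Answer:
{'x': [2, 7, 321], 'y': [5, 9]}
{'x': [2, 7, 321], 'y': [5, 9], 'z': [6, 5]}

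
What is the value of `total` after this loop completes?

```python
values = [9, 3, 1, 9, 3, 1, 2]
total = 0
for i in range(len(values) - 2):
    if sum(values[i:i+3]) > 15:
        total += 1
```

Count windows with sum > 15
`total` takes the values: 0

Answer: 0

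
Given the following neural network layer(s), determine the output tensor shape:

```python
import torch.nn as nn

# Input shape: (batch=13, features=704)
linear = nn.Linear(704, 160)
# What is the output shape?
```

Input: (13, 704) -> Output: (13, 160)

Answer: (13, 160)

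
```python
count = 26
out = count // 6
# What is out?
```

Trace:
`count = 26` → count = 26
`out = count // 6` → out = 4
So out = 4

Answer: 4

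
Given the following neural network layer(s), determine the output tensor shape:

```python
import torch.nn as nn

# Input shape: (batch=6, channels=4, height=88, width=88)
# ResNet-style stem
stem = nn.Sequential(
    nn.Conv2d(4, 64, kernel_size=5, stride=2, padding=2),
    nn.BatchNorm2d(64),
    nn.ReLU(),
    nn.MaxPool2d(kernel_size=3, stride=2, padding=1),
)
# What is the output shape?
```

Input: (6, 4, 88, 88) -> after Conv2d 5x5 stride=2: (6, 64, 44, 44) -> Output: (6, 64, 22, 22)

Answer: (6, 64, 22, 22)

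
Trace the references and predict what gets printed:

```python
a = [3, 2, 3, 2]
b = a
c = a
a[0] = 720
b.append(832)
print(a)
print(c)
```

Key concept: multiple aliases.
Step by step:
`a = [3, 2, 3, 2]` → a = [3, 2, 3, 2]
`b = a` → b = [3, 2, 3, 2] (same object as a)
`c = a` → c = [3, 2, 3, 2] (same object as a, b)
`a[0] = 720` → a = [720, 2, 3, 2] (same object as b, c); b = [720, 2, 3, 2] (same object as a, c); c = [720, 2, 3, 2] (same object as a, b)
`b.append(832)` → a = [720, 2, 3, 2, 832] (same object as b, c); b = [720, 2, 3, 2, 832] (same object as a, c); c = [720, 2, 3, 2, 832] (same object as a, b)
`print(a)` → prints [720, 2, 3, 2, 832]
`print(c)` → prints [720, 2, 3, 2, 832]

Answer:
[720, 2, 3, 2, 832]
[720, 2, 3, 2, 832]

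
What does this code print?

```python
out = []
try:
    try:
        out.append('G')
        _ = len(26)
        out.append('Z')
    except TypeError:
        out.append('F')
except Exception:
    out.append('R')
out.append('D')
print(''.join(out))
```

Execution trace: 'G' (inner try body) → 'F' (inner except TypeError) → 'D' (after the try/except). Output: GFD

Answer: GFD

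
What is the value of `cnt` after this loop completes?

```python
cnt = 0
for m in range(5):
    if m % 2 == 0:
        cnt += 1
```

Count numbers divisible by 2 in range(5)
`cnt` takes the values: 0 → 1 → 2 → 3

Answer: 3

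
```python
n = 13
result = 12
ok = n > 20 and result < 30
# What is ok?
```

Trace:
`n = 13` → n = 13
`result = 12` → result = 12
`ok = n > 20 and result < 30` → ok = False
So ok = False

Answer: False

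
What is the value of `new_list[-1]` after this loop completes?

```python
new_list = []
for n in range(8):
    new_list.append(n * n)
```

Last element of squares 0 to 7
`new_list` takes the values: [] → [0] → [0, 1] → [0, 1, 4] → [0, 1, 4, 9] → [0, 1, 4, 9, 16] → [0, 1, 4, 9, 16, 25] → [0, 1, 4, 9, 16, 25, 36] → [0, 1, 4, 9, 16, 25, 36, 49]
So `new_list[-1]` = 49

Answer: 49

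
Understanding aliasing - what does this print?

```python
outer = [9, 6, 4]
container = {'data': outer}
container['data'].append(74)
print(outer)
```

Key concept: dict holds reference to list.
Step by step:
`outer = [9, 6, 4]` → outer = [9, 6, 4]
`container = {'data': outer}` → container = {'data': [9, 6, 4]}
`container['data'].append(74)` → outer = [9, 6, 4, 74]; container = {'data': [9, 6, 4, 74]}
`print(outer)` → prints [9, 6, 4, 74]

Answer: [9, 6, 4, 74]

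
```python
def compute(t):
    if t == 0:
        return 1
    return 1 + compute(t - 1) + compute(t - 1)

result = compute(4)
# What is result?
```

compute(t) = 1 + 2·compute(t-1), compute(0)=1. Closed form: (1+1)·2^4 - 1 = 31.

Answer: 31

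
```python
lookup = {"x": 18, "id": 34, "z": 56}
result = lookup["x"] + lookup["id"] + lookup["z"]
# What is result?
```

Trace:
`lookup = {"x": 18, "id": 34, "z": 56}` → lookup = {'x': 18, 'id': 34, 'z': 56}
`result = lookup["x"] + lookup["id"] + lookup["z"]` → result = 108
So result = 108

Answer: 108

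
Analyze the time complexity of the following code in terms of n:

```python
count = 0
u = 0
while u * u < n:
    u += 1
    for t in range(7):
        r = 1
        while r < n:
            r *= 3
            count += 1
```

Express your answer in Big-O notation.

Each loop level contributes: √n × 1 × log n. Multiplying the contributions gives O(√n log n).

Answer: O(√n log n)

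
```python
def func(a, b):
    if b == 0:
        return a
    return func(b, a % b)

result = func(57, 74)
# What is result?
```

func(57, 74) -> func(74, 57) -> func(57, 17) -> func(17, 6) -> func(6, 5) -> func(5, 1) -> func(1, 0) -> 1

Answer: 1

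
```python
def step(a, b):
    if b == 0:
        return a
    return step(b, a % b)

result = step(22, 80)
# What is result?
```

step(22, 80) -> step(80, 22) -> step(22, 14) -> step(14, 8) -> step(8, 6) -> step(6, 2) -> step(2, 0) -> 2

Answer: 2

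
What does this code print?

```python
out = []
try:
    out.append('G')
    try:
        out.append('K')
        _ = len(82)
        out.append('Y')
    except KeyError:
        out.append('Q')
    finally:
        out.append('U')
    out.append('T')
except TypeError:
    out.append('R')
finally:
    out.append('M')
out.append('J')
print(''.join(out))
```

Execution trace: 'G' (try body) → 'K' (inner try body) → 'U' (inner finally) → 'R' (except TypeError) → 'M' (finally) → 'J' (after the try/except). Output: GKURMJ

Answer: GKURMJ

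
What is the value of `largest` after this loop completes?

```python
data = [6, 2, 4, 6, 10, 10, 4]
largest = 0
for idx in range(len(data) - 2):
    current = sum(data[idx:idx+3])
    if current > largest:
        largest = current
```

Max sum of 3-element window in [6, 2, 4, 6, 10, 10, 4]
`largest` takes the values: 0 → 12 → 20 → 26

Answer: 26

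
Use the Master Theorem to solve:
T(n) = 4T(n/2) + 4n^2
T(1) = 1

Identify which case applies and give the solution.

a=4, b=2, f(n)=4n^2. log_2(4) = 2. Since c=2 = 2, Case 2 applies: T(n) = Θ(n^log_b(a) · log n) = O(n^2 log n).

Answer: O(n^2 log n) - Case 2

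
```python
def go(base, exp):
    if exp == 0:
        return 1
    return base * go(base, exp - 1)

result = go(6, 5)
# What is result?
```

go(6, 5) = 6 * 6 * 6 * 6 * 6 = 7776

Answer: 7776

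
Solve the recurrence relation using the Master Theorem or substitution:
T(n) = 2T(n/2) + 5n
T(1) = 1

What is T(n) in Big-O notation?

By Master Theorem: a=2, b=2, f(n)=5n. Since log_2(2) = 1 and f(n) = Θ(n^1), Case 2 applies. T(n) = O(n log n).

Answer: O(n log n)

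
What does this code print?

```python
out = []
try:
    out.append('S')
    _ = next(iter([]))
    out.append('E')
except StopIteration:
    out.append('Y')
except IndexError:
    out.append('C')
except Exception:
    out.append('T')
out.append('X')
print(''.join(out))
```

Execution trace: 'S' (try body) → 'Y' (except StopIteration) → 'X' (after the try/except). Output: SYX

Answer: SYX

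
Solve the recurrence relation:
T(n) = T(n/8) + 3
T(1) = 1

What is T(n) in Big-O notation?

Each step divides n by 8 and adds 3. After log_8(n) steps we reach T(1)=1. So T(n) = 3·log_8(n) + 1 = O(log n).

Answer: O(log n)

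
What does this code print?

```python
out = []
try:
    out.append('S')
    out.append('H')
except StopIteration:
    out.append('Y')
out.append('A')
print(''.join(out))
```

Execution trace: 'S' (try body) → 'H' (try body, no exception) → 'A' (after the try/except). Output: SHA

Answer: SHA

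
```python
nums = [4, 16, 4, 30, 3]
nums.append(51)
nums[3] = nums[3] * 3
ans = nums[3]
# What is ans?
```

Trace:
`nums = [4, 16, 4, 30, 3]` → nums = [4, 16, 4, 30, 3]
`nums.append(51)` → nums = [4, 16, 4, 30, 3, 51]
`nums[3] = nums[3] * 3` → nums = [4, 16, 4, 90, 3, 51]
`ans = nums[3]` → ans = 90
So ans = 90

Answer: 90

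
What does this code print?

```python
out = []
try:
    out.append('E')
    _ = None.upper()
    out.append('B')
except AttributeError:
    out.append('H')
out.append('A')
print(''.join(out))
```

Execution trace: 'E' (try body) → 'H' (except AttributeError) → 'A' (after the try/except). Output: EHA

Answer: EHA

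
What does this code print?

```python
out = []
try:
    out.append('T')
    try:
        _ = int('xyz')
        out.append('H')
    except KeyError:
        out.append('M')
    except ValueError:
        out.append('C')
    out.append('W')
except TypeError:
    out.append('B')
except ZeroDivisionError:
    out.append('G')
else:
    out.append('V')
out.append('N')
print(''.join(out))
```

Execution trace: 'T' (try body) → 'C' (inner except ValueError) → 'W' (try body, no exception) → 'V' (else) → 'N' (after the try/except). Output: TCWVN

Answer: TCWVN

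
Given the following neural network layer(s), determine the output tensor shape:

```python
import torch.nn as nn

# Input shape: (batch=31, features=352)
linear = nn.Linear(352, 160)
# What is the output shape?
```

Input: (31, 352) -> Output: (31, 160)

Answer: (31, 160)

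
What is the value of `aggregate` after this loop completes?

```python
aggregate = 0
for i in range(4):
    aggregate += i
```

Sum of 0 to 3 = 6
`aggregate` takes the values: 0 → 1 → 3 → 6

Answer: 6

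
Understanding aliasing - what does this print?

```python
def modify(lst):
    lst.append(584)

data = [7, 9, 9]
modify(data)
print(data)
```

Key concept: function modifies passed list.
Step by step:
`data = [7, 9, 9]` → data = [7, 9, 9]
`modify(data)` → data = [7, 9, 9, 584]
`print(data)` → prints [7, 9, 9, 584]

Answer: [7, 9, 9, 584]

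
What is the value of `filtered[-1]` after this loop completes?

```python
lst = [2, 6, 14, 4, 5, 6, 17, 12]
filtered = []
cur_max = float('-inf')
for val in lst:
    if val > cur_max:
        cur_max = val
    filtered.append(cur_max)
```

Running max ends at 17
`filtered` takes the values: [] → [2] → [2, 6] → [2, 6, 14] → [2, 6, 14, 14] → [2, 6, 14, 14, 14] → [2, 6, 14, 14, 14, 14] → [2, 6, 14, 14, 14, 14, 17] → [2, 6, 14, 14, 14, 14, 17, 17]
So `filtered[-1]` = 17

Answer: 17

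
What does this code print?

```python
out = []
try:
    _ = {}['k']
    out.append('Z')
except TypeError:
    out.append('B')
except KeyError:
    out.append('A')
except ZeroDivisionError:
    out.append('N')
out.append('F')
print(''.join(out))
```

Execution trace: 'A' (except KeyError) → 'F' (after the try/except). Output: AF

Answer: AF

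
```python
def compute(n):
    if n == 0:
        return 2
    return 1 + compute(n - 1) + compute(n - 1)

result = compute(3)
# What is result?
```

compute(n) = 1 + 2·compute(n-1), compute(0)=2. Closed form: (2+1)·2^3 - 1 = 23.

Answer: 23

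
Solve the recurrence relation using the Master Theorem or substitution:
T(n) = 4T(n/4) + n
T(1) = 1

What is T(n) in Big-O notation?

By Master Theorem: a=4, b=4, f(n)=n. Since log_4(4) = 1 and f(n) = Θ(n^1), Case 2 applies. T(n) = O(n log n).

Answer: O(n log n)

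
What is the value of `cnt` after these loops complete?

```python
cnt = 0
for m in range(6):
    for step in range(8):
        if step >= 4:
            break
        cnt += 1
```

Inner breaks at 4, outer runs 6 times
`cnt` takes the values: 0 → 1 → 2 → 3 → 4 → 5 → 6 → 7 → 8 → 9 → 10 → 11 → 12 → 13 → 14 → 15 → 16 → 17 → 18 → 19 → 20 → 21 → 22 → 23 → 24

Answer: 24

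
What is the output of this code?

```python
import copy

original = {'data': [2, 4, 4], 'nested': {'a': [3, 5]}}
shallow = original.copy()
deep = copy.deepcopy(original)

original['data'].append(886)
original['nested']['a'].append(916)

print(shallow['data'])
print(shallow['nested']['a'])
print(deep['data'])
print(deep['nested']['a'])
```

Key concept: comparing shallow vs deep copy.
Step by step:
`original = {'data': [2, 4, 4], 'nested': {'a': [3, 5]}}` → original = {'data': [2, 4, 4], 'nested': {'a': [3, 5]}}
`shallow = original.copy()` → shallow = {'data': [2, 4, 4], 'nested': {'a': [3, 5]}}
`deep = copy.deepcopy(original)` → deep = {'data': [2, 4, 4], 'nested': {'a': [3, 5]}}
`original['data'].append(886)` → original = {'data': [2, 4, 4, 886], 'nested': {'a': [3, 5]}}; shallow = {'data': [2, 4, 4, 886], 'nested': {'a': [3, 5]}}
`original['nested']['a'].append(916)` → original = {'data': [2, 4, 4, 886], 'nested': {'a': [3, 5, 916]}}; shallow = {'data': [2, 4, 4, 886], 'nested': {'a': [3, 5, 916]}}
`print(shallow['data'])` → prints [2, 4, 4, 886]
`print(shallow['nested']['a'])` → prints [3, 5, 916]
`print(deep['data'])` → prints [2, 4, 4]
`print(deep['nested']['a'])` → prints [3, 5]

Answer:
[2, 4, 4, 886]
[3, 5, 916]
[2, 4, 4]
[3, 5]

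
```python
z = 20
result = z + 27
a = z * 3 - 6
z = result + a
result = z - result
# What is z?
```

Trace:
`z = 20` → z = 20
`result = z + 27` → result = 47
`a = z * 3 - 6` → a = 54
`z = result + a` → z = 101
`result = z - result` → result = 54
So z = 101

Answer: 101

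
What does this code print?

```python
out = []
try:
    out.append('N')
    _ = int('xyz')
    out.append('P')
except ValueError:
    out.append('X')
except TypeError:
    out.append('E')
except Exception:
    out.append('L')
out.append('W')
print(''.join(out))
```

Execution trace: 'N' (try body) → 'X' (except ValueError) → 'W' (after the try/except). Output: NXW

Answer: NXW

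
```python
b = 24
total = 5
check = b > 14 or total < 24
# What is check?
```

Trace:
`b = 24` → b = 24
`total = 5` → total = 5
`check = b > 14 or total < 24` → check = True
So check = True

Answer: True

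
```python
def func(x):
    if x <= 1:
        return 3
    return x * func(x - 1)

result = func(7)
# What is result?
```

func(7) = 7 * 6 * 5 * 4 * 3 * 2 * 3 = 15120

Answer: 15120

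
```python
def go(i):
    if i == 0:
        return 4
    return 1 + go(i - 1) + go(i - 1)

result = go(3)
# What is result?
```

go(i) = 1 + 2·go(i-1), go(0)=4. Closed form: (4+1)·2^3 - 1 = 39.

Answer: 39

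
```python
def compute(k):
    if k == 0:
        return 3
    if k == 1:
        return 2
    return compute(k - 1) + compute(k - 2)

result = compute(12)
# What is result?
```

Build up from base cases: compute(0)=3, compute(1)=2, compute(2)=5, compute(3)=7, compute(4)=12, compute(5)=19, compute(6)=31, ..., compute(12)=555

Answer: 555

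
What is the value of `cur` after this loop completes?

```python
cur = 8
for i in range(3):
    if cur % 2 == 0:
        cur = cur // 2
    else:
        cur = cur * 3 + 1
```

Collatz-style transformation from 8
`cur` takes the values: 8 → 4 → 2 → 1

Answer: 1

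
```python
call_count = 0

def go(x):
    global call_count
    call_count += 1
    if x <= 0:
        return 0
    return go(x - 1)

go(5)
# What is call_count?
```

Linear recursion stepping by 1: 6 calls from x=5 down to ≤0.

Answer: 6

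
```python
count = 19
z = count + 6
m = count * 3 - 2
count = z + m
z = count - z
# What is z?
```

Trace:
`count = 19` → count = 19
`z = count + 6` → z = 25
`m = count * 3 - 2` → m = 55
`count = z + m` → count = 80
`z = count - z` → z = 55
So z = 55

Answer: 55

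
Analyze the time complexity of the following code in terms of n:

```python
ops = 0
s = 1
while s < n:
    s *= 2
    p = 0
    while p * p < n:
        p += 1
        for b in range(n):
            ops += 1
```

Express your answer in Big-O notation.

Each loop level contributes: log n × √n × n. Multiplying the contributions gives O(n√n log n).

Answer: O(n√n log n)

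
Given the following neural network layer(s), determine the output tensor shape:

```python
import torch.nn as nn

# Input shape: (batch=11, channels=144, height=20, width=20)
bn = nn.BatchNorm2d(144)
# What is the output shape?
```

Input: (11, 144, 20, 20) -> Output: (11, 144, 20, 20)

Answer: (11, 144, 20, 20)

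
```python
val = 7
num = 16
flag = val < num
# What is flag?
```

Trace:
`val = 7` → val = 7
`num = 16` → num = 16
`flag = val < num` → flag = True
So flag = True

Answer: True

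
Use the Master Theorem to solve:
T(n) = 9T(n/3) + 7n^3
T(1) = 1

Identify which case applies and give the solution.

a=9, b=3, f(n)=7n^3. log_3(9) = 2. Since c=3 > 2 and the regularity condition holds (9(n/3)^3 = (9/3^3)n^3 with 9/3^3 < 1), Case 3 applies: T(n) = Θ(f(n)) = O(n^3).

Answer: O(n^3) - Case 3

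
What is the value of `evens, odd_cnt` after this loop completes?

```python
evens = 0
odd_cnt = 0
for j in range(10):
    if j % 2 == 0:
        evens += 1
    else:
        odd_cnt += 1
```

Count evens and odds in range(10)
`evens, odd_cnt` takes the values: (0, 0) → (1, 0) → (1, 1) → (2, 1) → (2, 2) → (3, 2) → (3, 3) → (4, 3) → (4, 4) → (5, 4) → (5, 5)

Answer: 5, 5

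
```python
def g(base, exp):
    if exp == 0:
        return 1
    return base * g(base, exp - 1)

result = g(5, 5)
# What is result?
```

g(5, 5) = 5 * 5 * 5 * 5 * 5 = 3125

Answer: 3125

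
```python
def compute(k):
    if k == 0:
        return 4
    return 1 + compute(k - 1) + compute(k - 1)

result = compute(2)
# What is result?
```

compute(k) = 1 + 2·compute(k-1), compute(0)=4. Closed form: (4+1)·2^2 - 1 = 19.

Answer: 19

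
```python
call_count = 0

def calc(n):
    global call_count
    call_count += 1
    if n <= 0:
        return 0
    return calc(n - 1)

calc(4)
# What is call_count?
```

Linear recursion stepping by 1: 5 calls from n=4 down to ≤0.

Answer: 5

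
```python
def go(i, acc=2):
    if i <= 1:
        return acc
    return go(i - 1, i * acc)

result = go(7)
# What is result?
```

Accumulator trace (n, acc): (7, 2) -> (6, 14) -> (5, 84) -> (4, 420) -> (3, 1680) -> (2, 5040) -> (1, 10080) -> return 10080

Answer: 10080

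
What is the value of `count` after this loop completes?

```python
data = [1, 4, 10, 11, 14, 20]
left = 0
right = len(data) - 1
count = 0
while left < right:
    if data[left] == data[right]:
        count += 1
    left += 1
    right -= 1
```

Count matching pairs from ends
`count` takes the values: 0

Answer: 0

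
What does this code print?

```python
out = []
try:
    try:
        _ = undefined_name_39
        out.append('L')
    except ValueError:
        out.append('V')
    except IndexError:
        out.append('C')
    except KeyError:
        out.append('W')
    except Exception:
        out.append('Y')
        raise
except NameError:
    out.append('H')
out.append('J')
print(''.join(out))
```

Execution trace: 'Y' (inner except Exception) → 'H' (outer except NameError) → 'J' (after the try/except). Output: YHJ

Answer: YHJ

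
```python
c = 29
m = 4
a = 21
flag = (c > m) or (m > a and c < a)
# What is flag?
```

Trace:
`c = 29` → c = 29
`m = 4` → m = 4
`a = 21` → a = 21
`flag = (c > m) or (m > a and c < a)` → flag = True
So flag = True

Answer: True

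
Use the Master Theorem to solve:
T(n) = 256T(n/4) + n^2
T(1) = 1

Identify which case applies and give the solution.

a=256, b=4, f(n)=n^2. log_4(256) = 4. Since c=2 < 4, Case 1 applies: T(n) = Θ(n^log_b(a)) = O(n^4).

Answer: O(n^4) - Case 1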